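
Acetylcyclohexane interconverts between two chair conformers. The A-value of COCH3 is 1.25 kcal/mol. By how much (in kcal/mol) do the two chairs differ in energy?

1.25 kcal/mol

A monosubstituted cyclohexane has one chair with the acetyl group axial (E = A = 1.25 kcal/mol) and one with it equatorial (E = 0).
ΔE = 1.25 − 0 = 1.25 kcal/mol.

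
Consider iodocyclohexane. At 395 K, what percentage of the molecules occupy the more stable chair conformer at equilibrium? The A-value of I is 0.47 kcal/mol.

64.5%

One chair has the iodo group axial (E = 0.47 kcal/mol) and the other has it equatorial (E = 0).
ΔG = 0.47 kcal/mol between the two chairs.
K = exp(ΔG/RT) with R = 1.987×10⁻³ kcal mol⁻¹ K⁻¹ and T = 395 K gives K ≈ 1.82.
Fraction in the lower-energy chair = K/(K+1) = 64.5%.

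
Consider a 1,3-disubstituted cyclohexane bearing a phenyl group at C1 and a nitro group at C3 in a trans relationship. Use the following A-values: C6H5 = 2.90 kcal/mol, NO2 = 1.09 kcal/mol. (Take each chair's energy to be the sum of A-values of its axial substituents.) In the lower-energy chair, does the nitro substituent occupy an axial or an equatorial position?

C1 and C3 have the same parity, so for the trans isomer the two substituents are one axial and one equatorial in each chair.
Chair I (phenyl axial, nitro equatorial): E = 2.90 kcal/mol.
Chair II (phenyl equatorial, nitro axial): E = 1.09 kcal/mol.
Chair II is the more stable (lower-energy) conformer, and in that chair the nitro group is axial.

axial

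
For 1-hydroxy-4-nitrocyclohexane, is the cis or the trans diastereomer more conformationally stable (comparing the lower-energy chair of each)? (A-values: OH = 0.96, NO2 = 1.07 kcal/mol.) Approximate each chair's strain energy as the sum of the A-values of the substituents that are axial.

At 1,4 positions (parity opposite): cis → (a,e or e,a); trans → (e,e or a,a).
Best chair for cis: E = 0.96 kcal/mol; best chair for trans: E = 0.00 kcal/mol.
The trans isomer is lower by 0.96 kcal/mol.

trans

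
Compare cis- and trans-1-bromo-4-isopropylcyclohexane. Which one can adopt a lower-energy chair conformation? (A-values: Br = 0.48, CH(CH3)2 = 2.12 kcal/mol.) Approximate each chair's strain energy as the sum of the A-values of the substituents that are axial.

trans

At 1,4 positions (parity opposite): cis → (a,e or e,a); trans → (e,e or a,a).
Best chair for cis: E = 0.48 kcal/mol; best chair for trans: E = 0.00 kcal/mol.
The trans isomer is lower by 0.48 kcal/mol.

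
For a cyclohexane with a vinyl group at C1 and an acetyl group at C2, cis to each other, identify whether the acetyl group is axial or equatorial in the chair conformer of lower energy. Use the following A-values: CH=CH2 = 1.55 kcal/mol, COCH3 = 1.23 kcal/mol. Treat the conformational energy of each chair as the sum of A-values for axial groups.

axial

C1 and C2 have opposite parity, so for the cis isomer the two substituents are one axial and one equatorial in each chair.
Chair I (vinyl axial, acetyl equatorial): E = 1.55 kcal/mol.
Chair II (vinyl equatorial, acetyl axial): E = 1.23 kcal/mol.
Chair II is the more stable (lower-energy) conformer, and in that chair the acetyl group is axial.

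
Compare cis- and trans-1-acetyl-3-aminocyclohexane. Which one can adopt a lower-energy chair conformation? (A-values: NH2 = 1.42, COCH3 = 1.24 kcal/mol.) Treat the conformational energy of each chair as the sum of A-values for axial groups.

At 1,3 positions (parity same): cis → (e,e or a,a); trans → (a,e or e,a).
Best chair for cis: E = 0.00 kcal/mol; best chair for trans: E = 1.24 kcal/mol.
The cis isomer is lower by 1.24 kcal/mol.

cis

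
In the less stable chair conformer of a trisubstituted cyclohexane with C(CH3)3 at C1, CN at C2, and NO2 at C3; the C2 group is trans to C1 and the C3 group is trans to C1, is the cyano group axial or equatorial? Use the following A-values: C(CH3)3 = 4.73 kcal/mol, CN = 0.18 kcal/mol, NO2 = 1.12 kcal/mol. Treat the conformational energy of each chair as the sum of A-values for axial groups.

Chair I (tert-butyl axial, cyano axial, nitro equatorial): E = 4.91 kcal/mol.
Chair II (tert-butyl equatorial, cyano equatorial, nitro axial): E = 1.12 kcal/mol.
Chair I is the less stable (higher-energy) conformer, and in that chair the cyano group is axial.

axial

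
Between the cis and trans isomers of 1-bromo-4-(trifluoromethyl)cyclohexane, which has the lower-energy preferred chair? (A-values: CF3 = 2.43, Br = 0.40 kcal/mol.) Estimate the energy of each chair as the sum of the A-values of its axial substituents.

At 1,4 positions (parity opposite): cis → (a,e or e,a); trans → (e,e or a,a).
Best chair for cis: E = 0.40 kcal/mol; best chair for trans: E = 0.00 kcal/mol.
The trans isomer is lower by 0.40 kcal/mol.

trans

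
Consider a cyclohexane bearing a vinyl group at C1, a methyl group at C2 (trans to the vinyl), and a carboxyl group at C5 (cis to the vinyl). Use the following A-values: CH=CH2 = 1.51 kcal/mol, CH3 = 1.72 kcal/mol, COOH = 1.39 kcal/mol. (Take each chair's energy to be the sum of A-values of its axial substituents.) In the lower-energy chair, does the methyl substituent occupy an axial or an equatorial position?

equatorial

Chair I (vinyl axial, methyl axial, carboxyl axial): E = 4.62 kcal/mol.
Chair II (vinyl equatorial, methyl equatorial, carboxyl equatorial): E = 0.00 kcal/mol.
Chair II is the more stable (lower-energy) conformer, and in that chair the methyl group is equatorial.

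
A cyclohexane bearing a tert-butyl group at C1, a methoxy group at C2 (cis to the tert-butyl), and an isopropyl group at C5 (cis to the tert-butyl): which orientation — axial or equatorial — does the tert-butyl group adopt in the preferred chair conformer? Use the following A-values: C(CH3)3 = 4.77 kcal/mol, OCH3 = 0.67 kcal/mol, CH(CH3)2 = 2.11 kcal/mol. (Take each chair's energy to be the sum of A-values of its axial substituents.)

equatorial

Chair I (tert-butyl axial, methoxy equatorial, isopropyl axial): E = 6.88 kcal/mol.
Chair II (tert-butyl equatorial, methoxy axial, isopropyl equatorial): E = 0.67 kcal/mol.
Chair II is the more stable (lower-energy) conformer, and in that chair the tert-butyl group is equatorial.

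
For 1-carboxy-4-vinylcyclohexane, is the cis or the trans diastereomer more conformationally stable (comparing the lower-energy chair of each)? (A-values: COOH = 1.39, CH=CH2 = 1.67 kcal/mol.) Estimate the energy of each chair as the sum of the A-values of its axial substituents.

trans

At 1,4 positions (parity opposite): cis → (a,e or e,a); trans → (e,e or a,a).
Best chair for cis: E = 1.39 kcal/mol; best chair for trans: E = 0.00 kcal/mol.
The trans isomer is lower by 1.39 kcal/mol.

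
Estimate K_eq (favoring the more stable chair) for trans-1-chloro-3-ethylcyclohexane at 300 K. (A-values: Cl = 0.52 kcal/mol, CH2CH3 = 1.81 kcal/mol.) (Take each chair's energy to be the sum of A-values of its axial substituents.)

K ≈ 8.71

C1 and C3 have the same parity, so for the trans isomer the two substituents are one axial and one equatorial in each chair.
Chair I (chloro axial, ethyl equatorial): E = 0.52 kcal/mol; chair II (chloro equatorial, ethyl axial): E = 1.81 kcal/mol.
ΔG = 1.29 kcal/mol between the two chairs.
K = exp(ΔG/RT) with R = 1.987×10⁻³ kcal mol⁻¹ K⁻¹ and T = 300 K gives K ≈ 8.71.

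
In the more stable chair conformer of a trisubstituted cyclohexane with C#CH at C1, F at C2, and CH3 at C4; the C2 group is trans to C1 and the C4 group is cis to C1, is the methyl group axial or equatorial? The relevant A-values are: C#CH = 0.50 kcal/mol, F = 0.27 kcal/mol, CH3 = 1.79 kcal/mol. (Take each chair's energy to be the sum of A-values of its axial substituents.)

Chair I (ethynyl axial, fluoro axial, methyl equatorial): E = 0.77 kcal/mol.
Chair II (ethynyl equatorial, fluoro equatorial, methyl axial): E = 1.79 kcal/mol.
Chair I is the more stable (lower-energy) conformer, and in that chair the methyl group is equatorial.

equatorial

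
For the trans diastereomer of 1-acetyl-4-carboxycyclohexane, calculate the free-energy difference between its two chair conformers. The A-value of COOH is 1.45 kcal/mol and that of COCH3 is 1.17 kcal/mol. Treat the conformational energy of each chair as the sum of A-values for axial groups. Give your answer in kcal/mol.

2.62 kcal/mol

C1 and C4 have opposite parity, so for the trans isomer the two substituents are e,e in one chair and a,a in the other.
Chair I (carboxyl axial, acetyl axial): E = 2.62 kcal/mol.
Chair II (carboxyl equatorial, acetyl equatorial): E = 0.00 kcal/mol.
ΔE = 2.62 − 0.00 = 2.62 kcal/mol; chair II is more stable.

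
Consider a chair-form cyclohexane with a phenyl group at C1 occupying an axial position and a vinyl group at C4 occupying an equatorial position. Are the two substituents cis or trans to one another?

C1 and C4 have opposite parity, so their axial bonds point in opposite directions.
With opposite-parity carbons, two substituents on the same face are one axial and one equatorial; opposite faces give both axial or both equatorial.
Here the groups are axial/equatorial → same face → cis.

cis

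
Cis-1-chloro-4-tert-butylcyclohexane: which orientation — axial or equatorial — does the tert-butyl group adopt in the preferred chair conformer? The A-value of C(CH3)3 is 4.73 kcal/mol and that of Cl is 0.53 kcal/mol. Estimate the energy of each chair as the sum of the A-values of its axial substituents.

equatorial

C1 and C4 have opposite parity, so for the cis isomer the two substituents are one axial and one equatorial in each chair.
Chair I (tert-butyl axial, chloro equatorial): E = 4.73 kcal/mol.
Chair II (tert-butyl equatorial, chloro axial): E = 0.53 kcal/mol.
Chair II is the more stable (lower-energy) conformer, and in that chair the tert-butyl group is equatorial.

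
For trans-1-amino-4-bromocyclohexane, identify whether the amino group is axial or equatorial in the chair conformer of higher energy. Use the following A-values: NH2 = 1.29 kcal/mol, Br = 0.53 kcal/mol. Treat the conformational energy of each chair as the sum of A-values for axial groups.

C1 and C4 have opposite parity, so for the trans isomer the two substituents are e,e in one chair and a,a in the other.
Chair I (amino axial, bromo axial): E = 1.82 kcal/mol.
Chair II (amino equatorial, bromo equatorial): E = 0.00 kcal/mol.
Chair I is the less stable (higher-energy) conformer, and in that chair the amino group is axial.

axial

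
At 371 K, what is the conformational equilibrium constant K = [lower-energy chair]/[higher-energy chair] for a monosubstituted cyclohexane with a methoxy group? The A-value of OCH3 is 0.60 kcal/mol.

One chair has the methoxy group axial (E = 0.60 kcal/mol) and the other has it equatorial (E = 0).
ΔG = 0.60 kcal/mol between the two chairs.
K = exp(ΔG/RT) with R = 1.987×10⁻³ kcal mol⁻¹ K⁻¹ and T = 371 K gives K ≈ 2.26.

K ≈ 2.26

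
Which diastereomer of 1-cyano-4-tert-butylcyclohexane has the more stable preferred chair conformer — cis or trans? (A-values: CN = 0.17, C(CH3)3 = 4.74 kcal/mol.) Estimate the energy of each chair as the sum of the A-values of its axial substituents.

At 1,4 positions (parity opposite): cis → (a,e or e,a); trans → (e,e or a,a).
Best chair for cis: E = 0.17 kcal/mol; best chair for trans: E = 0.00 kcal/mol.
The trans isomer is lower by 0.17 kcal/mol.

trans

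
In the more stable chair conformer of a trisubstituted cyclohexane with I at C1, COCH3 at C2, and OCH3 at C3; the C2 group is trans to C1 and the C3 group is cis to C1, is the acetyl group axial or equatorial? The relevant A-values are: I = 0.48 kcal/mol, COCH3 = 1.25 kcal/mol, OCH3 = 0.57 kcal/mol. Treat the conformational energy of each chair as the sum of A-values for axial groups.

equatorial

Chair I (iodo axial, acetyl axial, methoxy axial): E = 2.30 kcal/mol.
Chair II (iodo equatorial, acetyl equatorial, methoxy equatorial): E = 0.00 kcal/mol.
Chair II is the more stable (lower-energy) conformer, and in that chair the acetyl group is equatorial.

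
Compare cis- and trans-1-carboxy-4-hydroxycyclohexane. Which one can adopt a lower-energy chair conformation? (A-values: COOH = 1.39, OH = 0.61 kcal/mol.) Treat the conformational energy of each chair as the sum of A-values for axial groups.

At 1,4 positions (parity opposite): cis → (a,e or e,a); trans → (e,e or a,a).
Best chair for cis: E = 0.61 kcal/mol; best chair for trans: E = 0.00 kcal/mol.
The trans isomer is lower by 0.61 kcal/mol.

trans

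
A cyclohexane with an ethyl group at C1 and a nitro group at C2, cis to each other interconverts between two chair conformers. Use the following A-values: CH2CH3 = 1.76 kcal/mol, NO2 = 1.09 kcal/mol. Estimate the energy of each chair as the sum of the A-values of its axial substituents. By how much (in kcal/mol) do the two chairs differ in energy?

C1 and C2 have opposite parity, so for the cis isomer the two substituents are one axial and one equatorial in each chair.
Chair I (ethyl axial, nitro equatorial): E = 1.76 kcal/mol.
Chair II (ethyl equatorial, nitro axial): E = 1.09 kcal/mol.
ΔE = 1.76 − 1.09 = 0.67 kcal/mol; chair II is more stable.

0.67 kcal/mol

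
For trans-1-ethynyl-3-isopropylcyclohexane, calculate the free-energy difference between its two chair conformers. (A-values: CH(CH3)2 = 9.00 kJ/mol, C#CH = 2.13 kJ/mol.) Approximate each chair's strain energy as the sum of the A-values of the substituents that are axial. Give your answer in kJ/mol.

C1 and C3 have the same parity, so for the trans isomer the two substituents are one axial and one equatorial in each chair.
Chair I (isopropyl axial, ethynyl equatorial): E = 9.00 kJ/mol.
Chair II (isopropyl equatorial, ethynyl axial): E = 2.13 kJ/mol.
ΔE = 9.00 − 2.13 = 6.87 kJ/mol; chair II is more stable.

6.87 kJ/mol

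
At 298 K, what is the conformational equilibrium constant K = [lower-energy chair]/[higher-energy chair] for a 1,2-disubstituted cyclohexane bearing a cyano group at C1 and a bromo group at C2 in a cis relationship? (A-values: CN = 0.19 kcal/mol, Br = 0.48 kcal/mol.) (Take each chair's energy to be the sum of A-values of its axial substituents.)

K ≈ 1.63

C1 and C2 have opposite parity, so for the cis isomer the two substituents are one axial and one equatorial in each chair.
Chair I (cyano axial, bromo equatorial): E = 0.19 kcal/mol; chair II (cyano equatorial, bromo axial): E = 0.48 kcal/mol.
ΔG = 0.29 kcal/mol between the two chairs.
K = exp(ΔG/RT) with R = 1.987×10⁻³ kcal mol⁻¹ K⁻¹ and T = 298 K gives K ≈ 1.63.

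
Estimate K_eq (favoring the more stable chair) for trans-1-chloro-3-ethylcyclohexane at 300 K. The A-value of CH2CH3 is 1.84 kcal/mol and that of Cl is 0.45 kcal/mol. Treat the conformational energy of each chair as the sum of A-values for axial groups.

K ≈ 10.3

C1 and C3 have the same parity, so for the trans isomer the two substituents are one axial and one equatorial in each chair.
Chair I (ethyl axial, chloro equatorial): E = 1.84 kcal/mol; chair II (ethyl equatorial, chloro axial): E = 0.45 kcal/mol.
ΔG = 1.39 kcal/mol between the two chairs.
K = exp(ΔG/RT) with R = 1.987×10⁻³ kcal mol⁻¹ K⁻¹ and T = 300 K gives K ≈ 10.3.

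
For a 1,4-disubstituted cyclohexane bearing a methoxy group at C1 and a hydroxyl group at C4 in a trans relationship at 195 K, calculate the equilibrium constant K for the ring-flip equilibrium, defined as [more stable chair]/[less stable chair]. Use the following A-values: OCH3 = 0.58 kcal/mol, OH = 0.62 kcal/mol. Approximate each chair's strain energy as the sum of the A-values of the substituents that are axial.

K ≈ 22.1

C1 and C4 have opposite parity, so for the trans isomer the two substituents are e,e in one chair and a,a in the other.
Chair I (methoxy axial, hydroxyl axial): E = 1.20 kcal/mol; chair II (methoxy equatorial, hydroxyl equatorial): E = 0.00 kcal/mol.
ΔG = 1.20 kcal/mol between the two chairs.
K = exp(ΔG/RT) with R = 1.987×10⁻³ kcal mol⁻¹ K⁻¹ and T = 195 K gives K ≈ 22.1.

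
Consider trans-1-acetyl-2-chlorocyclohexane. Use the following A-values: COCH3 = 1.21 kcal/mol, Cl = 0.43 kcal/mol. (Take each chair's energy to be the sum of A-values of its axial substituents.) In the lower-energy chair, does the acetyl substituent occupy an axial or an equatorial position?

C1 and C2 have opposite parity, so for the trans isomer the two substituents are e,e in one chair and a,a in the other.
Chair I (acetyl axial, chloro axial): E = 1.64 kcal/mol.
Chair II (acetyl equatorial, chloro equatorial): E = 0.00 kcal/mol.
Chair II is the more stable (lower-energy) conformer, and in that chair the acetyl group is equatorial.

equatorial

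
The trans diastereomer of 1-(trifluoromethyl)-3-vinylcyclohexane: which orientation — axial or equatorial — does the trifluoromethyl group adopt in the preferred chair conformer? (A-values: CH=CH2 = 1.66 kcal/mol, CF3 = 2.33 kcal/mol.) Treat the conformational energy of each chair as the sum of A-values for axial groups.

equatorial

C1 and C3 have the same parity, so for the trans isomer the two substituents are one axial and one equatorial in each chair.
Chair I (vinyl axial, trifluoromethyl equatorial): E = 1.66 kcal/mol.
Chair II (vinyl equatorial, trifluoromethyl axial): E = 2.33 kcal/mol.
Chair I is the more stable (lower-energy) conformer, and in that chair the trifluoromethyl group is equatorial.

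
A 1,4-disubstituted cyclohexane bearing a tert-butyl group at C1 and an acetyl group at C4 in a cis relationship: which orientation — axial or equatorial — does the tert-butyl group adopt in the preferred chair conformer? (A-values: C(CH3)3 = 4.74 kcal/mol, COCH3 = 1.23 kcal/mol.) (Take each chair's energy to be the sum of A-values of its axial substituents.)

equatorial

C1 and C4 have opposite parity, so for the cis isomer the two substituents are one axial and one equatorial in each chair.
Chair I (tert-butyl axial, acetyl equatorial): E = 4.74 kcal/mol.
Chair II (tert-butyl equatorial, acetyl axial): E = 1.23 kcal/mol.
Chair II is the more stable (lower-energy) conformer, and in that chair the tert-butyl group is equatorial.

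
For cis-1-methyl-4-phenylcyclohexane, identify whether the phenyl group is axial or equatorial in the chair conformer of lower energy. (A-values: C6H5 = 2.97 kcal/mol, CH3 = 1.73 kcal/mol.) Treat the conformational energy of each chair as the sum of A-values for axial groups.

equatorial

C1 and C4 have opposite parity, so for the cis isomer the two substituents are one axial and one equatorial in each chair.
Chair I (phenyl axial, methyl equatorial): E = 2.97 kcal/mol.
Chair II (phenyl equatorial, methyl axial): E = 1.73 kcal/mol.
Chair II is the more stable (lower-energy) conformer, and in that chair the phenyl group is equatorial.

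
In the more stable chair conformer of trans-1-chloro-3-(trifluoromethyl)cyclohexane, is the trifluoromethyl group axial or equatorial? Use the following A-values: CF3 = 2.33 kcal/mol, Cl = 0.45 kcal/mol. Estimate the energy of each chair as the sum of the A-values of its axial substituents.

equatorial

C1 and C3 have the same parity, so for the trans isomer the two substituents are one axial and one equatorial in each chair.
Chair I (trifluoromethyl axial, chloro equatorial): E = 2.33 kcal/mol.
Chair II (trifluoromethyl equatorial, chloro axial): E = 0.45 kcal/mol.
Chair II is the more stable (lower-energy) conformer, and in that chair the trifluoromethyl group is equatorial.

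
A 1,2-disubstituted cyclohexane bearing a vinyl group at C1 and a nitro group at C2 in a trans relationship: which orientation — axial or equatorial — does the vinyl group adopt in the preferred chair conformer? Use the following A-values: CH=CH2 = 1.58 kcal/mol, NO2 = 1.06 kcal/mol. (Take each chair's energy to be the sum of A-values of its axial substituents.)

C1 and C2 have opposite parity, so for the trans isomer the two substituents are e,e in one chair and a,a in the other.
Chair I (vinyl axial, nitro axial): E = 2.64 kcal/mol.
Chair II (vinyl equatorial, nitro equatorial): E = 0.00 kcal/mol.
Chair II is the more stable (lower-energy) conformer, and in that chair the vinyl group is equatorial.

equatorial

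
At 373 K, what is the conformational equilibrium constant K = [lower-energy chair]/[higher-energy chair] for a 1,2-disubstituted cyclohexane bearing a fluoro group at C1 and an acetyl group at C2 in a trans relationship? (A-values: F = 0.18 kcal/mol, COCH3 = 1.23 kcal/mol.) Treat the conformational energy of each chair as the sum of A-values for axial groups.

K ≈ 6.70

C1 and C2 have opposite parity, so for the trans isomer the two substituents are e,e in one chair and a,a in the other.
Chair I (fluoro axial, acetyl axial): E = 1.41 kcal/mol; chair II (fluoro equatorial, acetyl equatorial): E = 0.00 kcal/mol.
ΔG = 1.41 kcal/mol between the two chairs.
K = exp(ΔG/RT) with R = 1.987×10⁻³ kcal mol⁻¹ K⁻¹ and T = 373 K gives K ≈ 6.7.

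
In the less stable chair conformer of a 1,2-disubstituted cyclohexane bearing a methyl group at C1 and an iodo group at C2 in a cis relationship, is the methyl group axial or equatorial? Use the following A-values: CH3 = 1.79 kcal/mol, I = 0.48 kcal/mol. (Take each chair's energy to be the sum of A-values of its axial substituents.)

axial

C1 and C2 have opposite parity, so for the cis isomer the two substituents are one axial and one equatorial in each chair.
Chair I (methyl axial, iodo equatorial): E = 1.79 kcal/mol.
Chair II (methyl equatorial, iodo axial): E = 0.48 kcal/mol.
Chair I is the less stable (higher-energy) conformer, and in that chair the methyl group is axial.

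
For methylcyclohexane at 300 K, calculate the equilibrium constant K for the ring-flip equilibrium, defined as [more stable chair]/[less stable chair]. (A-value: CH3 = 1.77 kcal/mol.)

K ≈ 19.5

One chair has the methyl group axial (E = 1.77 kcal/mol) and the other has it equatorial (E = 0).
ΔG = 1.77 kcal/mol between the two chairs.
K = exp(ΔG/RT) with R = 1.987×10⁻³ kcal mol⁻¹ K⁻¹ and T = 300 K gives K ≈ 19.5.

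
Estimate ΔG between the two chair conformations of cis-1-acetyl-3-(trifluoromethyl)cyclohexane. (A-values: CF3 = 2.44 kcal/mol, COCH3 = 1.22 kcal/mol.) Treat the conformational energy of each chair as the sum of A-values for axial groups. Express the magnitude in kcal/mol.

C1 and C3 have the same parity, so for the cis isomer the two substituents are e,e in one chair and a,a in the other.
Chair I (trifluoromethyl axial, acetyl axial): E = 3.66 kcal/mol.
Chair II (trifluoromethyl equatorial, acetyl equatorial): E = 0.00 kcal/mol.
ΔE = 3.66 − 0.00 = 3.66 kcal/mol; chair II is more stable.

3.66 kcal/mol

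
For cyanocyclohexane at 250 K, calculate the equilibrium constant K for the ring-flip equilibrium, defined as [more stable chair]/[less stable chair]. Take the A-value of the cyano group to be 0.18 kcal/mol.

One chair has the cyano group axial (E = 0.18 kcal/mol) and the other has it equatorial (E = 0).
ΔG = 0.18 kcal/mol between the two chairs.
K = exp(ΔG/RT) with R = 1.987×10⁻³ kcal mol⁻¹ K⁻¹ and T = 250 K gives K ≈ 1.44.

K ≈ 1.44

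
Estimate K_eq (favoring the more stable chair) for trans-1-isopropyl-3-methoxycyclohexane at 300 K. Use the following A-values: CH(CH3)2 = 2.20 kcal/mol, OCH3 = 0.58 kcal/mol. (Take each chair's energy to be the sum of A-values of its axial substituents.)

C1 and C3 have the same parity, so for the trans isomer the two substituents are one axial and one equatorial in each chair.
Chair I (isopropyl axial, methoxy equatorial): E = 2.20 kcal/mol; chair II (isopropyl equatorial, methoxy axial): E = 0.58 kcal/mol.
ΔG = 1.62 kcal/mol between the two chairs.
K = exp(ΔG/RT) with R = 1.987×10⁻³ kcal mol⁻¹ K⁻¹ and T = 300 K gives K ≈ 15.1.

K ≈ 15.1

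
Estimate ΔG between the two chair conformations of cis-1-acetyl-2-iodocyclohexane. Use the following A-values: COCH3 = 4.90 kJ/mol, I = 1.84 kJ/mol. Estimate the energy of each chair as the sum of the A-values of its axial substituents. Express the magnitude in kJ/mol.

C1 and C2 have opposite parity, so for the cis isomer the two substituents are one axial and one equatorial in each chair.
Chair I (acetyl axial, iodo equatorial): E = 4.90 kJ/mol.
Chair II (acetyl equatorial, iodo axial): E = 1.84 kJ/mol.
ΔE = 4.90 − 1.84 = 3.06 kJ/mol; chair II is more stable.

3.06 kJ/mol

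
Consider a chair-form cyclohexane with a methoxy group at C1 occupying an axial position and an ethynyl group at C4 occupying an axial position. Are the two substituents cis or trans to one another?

trans

C1 and C4 have opposite parity, so their axial bonds point in opposite directions.
With opposite-parity carbons, two substituents on the same face are one axial and one equatorial; opposite faces give both axial or both equatorial.
Here the groups are axial/axial → opposite face → trans.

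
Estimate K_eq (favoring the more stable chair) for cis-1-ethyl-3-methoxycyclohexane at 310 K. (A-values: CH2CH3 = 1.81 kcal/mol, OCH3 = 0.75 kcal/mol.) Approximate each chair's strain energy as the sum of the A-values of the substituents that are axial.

C1 and C3 have the same parity, so for the cis isomer the two substituents are e,e in one chair and a,a in the other.
Chair I (ethyl axial, methoxy axial): E = 2.56 kcal/mol; chair II (ethyl equatorial, methoxy equatorial): E = 0.00 kcal/mol.
ΔG = 2.56 kcal/mol between the two chairs.
K = exp(ΔG/RT) with R = 1.987×10⁻³ kcal mol⁻¹ K⁻¹ and T = 310 K gives K ≈ 63.8.

K ≈ 63.8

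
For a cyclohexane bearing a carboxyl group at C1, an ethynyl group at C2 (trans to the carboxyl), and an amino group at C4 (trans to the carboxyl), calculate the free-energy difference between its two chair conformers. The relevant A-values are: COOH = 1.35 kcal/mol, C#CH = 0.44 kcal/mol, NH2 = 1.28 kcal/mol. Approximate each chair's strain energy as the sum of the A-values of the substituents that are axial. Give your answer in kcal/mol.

3.07 kcal/mol

Chair I (carboxyl axial, ethynyl axial, amino axial): E = 3.07 kcal/mol.
Chair II (carboxyl equatorial, ethynyl equatorial, amino equatorial): E = 0.00 kcal/mol.
ΔE = 3.07 − 0.00 = 3.07 kcal/mol; chair II is more stable.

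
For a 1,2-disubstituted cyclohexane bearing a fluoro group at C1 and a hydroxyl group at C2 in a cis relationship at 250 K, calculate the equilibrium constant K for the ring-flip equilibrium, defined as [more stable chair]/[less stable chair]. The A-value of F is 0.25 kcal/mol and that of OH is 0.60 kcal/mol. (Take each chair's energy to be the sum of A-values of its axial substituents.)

C1 and C2 have opposite parity, so for the cis isomer the two substituents are one axial and one equatorial in each chair.
Chair I (fluoro axial, hydroxyl equatorial): E = 0.25 kcal/mol; chair II (fluoro equatorial, hydroxyl axial): E = 0.60 kcal/mol.
ΔG = 0.35 kcal/mol between the two chairs.
K = exp(ΔG/RT) with R = 1.987×10⁻³ kcal mol⁻¹ K⁻¹ and T = 250 K gives K ≈ 2.02.

K ≈ 2.02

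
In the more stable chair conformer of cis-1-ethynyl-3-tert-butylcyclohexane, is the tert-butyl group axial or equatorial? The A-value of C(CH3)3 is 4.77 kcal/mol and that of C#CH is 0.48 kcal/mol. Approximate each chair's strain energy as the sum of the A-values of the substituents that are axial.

C1 and C3 have the same parity, so for the cis isomer the two substituents are e,e in one chair and a,a in the other.
Chair I (tert-butyl axial, ethynyl axial): E = 5.25 kcal/mol.
Chair II (tert-butyl equatorial, ethynyl equatorial): E = 0.00 kcal/mol.
Chair II is the more stable (lower-energy) conformer, and in that chair the tert-butyl group is equatorial.

equatorial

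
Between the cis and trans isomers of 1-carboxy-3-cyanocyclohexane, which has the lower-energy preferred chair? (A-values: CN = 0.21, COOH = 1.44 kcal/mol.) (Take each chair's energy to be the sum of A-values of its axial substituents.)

At 1,3 positions (parity same): cis → (e,e or a,a); trans → (a,e or e,a).
Best chair for cis: E = 0.00 kcal/mol; best chair for trans: E = 0.21 kcal/mol.
The cis isomer is lower by 0.21 kcal/mol.

cis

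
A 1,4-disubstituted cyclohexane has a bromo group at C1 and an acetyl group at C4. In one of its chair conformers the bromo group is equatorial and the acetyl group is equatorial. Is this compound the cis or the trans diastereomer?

C1 and C4 have opposite parity, so their axial bonds point in opposite directions.
With opposite-parity carbons, two substituents on the same face are one axial and one equatorial; opposite faces give both axial or both equatorial.
Here the groups are equatorial/equatorial → opposite face → trans.

trans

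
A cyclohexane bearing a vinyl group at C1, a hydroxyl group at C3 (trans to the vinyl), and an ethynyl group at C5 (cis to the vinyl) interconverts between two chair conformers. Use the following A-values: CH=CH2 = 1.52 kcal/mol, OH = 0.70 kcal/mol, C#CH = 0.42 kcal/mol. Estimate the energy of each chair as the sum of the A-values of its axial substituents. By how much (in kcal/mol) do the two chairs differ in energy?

Chair I (vinyl axial, hydroxyl equatorial, ethynyl axial): E = 1.94 kcal/mol.
Chair II (vinyl equatorial, hydroxyl axial, ethynyl equatorial): E = 0.70 kcal/mol.
ΔE = 1.94 − 0.70 = 1.24 kcal/mol; chair II is more stable.

1.24 kcal/mol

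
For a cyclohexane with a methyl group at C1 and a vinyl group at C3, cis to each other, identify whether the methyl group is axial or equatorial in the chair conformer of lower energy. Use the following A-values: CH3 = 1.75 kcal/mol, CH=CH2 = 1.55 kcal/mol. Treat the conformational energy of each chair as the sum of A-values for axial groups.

C1 and C3 have the same parity, so for the cis isomer the two substituents are e,e in one chair and a,a in the other.
Chair I (methyl axial, vinyl axial): E = 3.30 kcal/mol.
Chair II (methyl equatorial, vinyl equatorial): E = 0.00 kcal/mol.
Chair II is the more stable (lower-energy) conformer, and in that chair the methyl group is equatorial.

equatorial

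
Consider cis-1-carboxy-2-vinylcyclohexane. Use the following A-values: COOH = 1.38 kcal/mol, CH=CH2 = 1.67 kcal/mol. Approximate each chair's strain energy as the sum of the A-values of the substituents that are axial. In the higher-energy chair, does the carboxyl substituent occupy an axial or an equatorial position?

C1 and C2 have opposite parity, so for the cis isomer the two substituents are one axial and one equatorial in each chair.
Chair I (carboxyl axial, vinyl equatorial): E = 1.38 kcal/mol.
Chair II (carboxyl equatorial, vinyl axial): E = 1.67 kcal/mol.
Chair II is the less stable (higher-energy) conformer, and in that chair the carboxyl group is equatorial.

equatorial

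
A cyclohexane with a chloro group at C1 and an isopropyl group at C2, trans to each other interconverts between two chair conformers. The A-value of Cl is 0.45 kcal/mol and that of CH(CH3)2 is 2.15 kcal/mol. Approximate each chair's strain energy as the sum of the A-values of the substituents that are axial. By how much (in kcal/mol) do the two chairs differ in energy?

2.60 kcal/mol

C1 and C2 have opposite parity, so for the trans isomer the two substituents are e,e in one chair and a,a in the other.
Chair I (chloro axial, isopropyl axial): E = 2.60 kcal/mol.
Chair II (chloro equatorial, isopropyl equatorial): E = 0.00 kcal/mol.
ΔE = 2.60 − 0.00 = 2.60 kcal/mol; chair II is more stable.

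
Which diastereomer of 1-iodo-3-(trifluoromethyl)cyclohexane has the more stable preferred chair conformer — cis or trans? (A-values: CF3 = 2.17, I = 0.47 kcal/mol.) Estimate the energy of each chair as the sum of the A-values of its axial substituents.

At 1,3 positions (parity same): cis → (e,e or a,a); trans → (a,e or e,a).
Best chair for cis: E = 0.00 kcal/mol; best chair for trans: E = 0.47 kcal/mol.
The cis isomer is lower by 0.47 kcal/mol.

cis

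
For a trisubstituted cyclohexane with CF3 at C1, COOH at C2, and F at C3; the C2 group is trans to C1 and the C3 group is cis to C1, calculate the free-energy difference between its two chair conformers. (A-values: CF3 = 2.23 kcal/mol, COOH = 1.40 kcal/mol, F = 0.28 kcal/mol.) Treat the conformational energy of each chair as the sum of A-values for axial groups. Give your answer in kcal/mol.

3.91 kcal/mol

Chair I (trifluoromethyl axial, carboxyl axial, fluoro axial): E = 3.91 kcal/mol.
Chair II (trifluoromethyl equatorial, carboxyl equatorial, fluoro equatorial): E = 0.00 kcal/mol.
ΔE = 3.91 − 0.00 = 3.91 kcal/mol; chair II is more stable.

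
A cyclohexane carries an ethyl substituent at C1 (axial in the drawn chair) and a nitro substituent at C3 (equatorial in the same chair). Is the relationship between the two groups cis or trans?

C1 and C3 have the same parity, so their axial bonds point in the same direction.
With same-parity carbons, two substituents on the same face are both axial or both equatorial; opposite faces give one of each.
Here the groups are axial/equatorial → opposite face → trans.

trans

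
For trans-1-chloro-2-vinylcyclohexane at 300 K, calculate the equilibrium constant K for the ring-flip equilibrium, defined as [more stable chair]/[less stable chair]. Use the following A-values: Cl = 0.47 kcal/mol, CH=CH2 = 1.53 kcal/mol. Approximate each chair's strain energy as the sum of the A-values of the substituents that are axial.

K ≈ 28.6

C1 and C2 have opposite parity, so for the trans isomer the two substituents are e,e in one chair and a,a in the other.
Chair I (chloro axial, vinyl axial): E = 2.00 kcal/mol; chair II (chloro equatorial, vinyl equatorial): E = 0.00 kcal/mol.
ΔG = 2.00 kcal/mol between the two chairs.
K = exp(ΔG/RT) with R = 1.987×10⁻³ kcal mol⁻¹ K⁻¹ and T = 300 K gives K ≈ 28.6.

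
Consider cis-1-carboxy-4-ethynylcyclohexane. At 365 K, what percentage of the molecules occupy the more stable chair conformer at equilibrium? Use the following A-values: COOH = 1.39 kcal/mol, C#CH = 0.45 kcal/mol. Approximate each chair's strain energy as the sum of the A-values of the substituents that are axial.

78.5%

C1 and C4 have opposite parity, so for the cis isomer the two substituents are one axial and one equatorial in each chair.
Chair I (carboxyl axial, ethynyl equatorial): E = 1.39 kcal/mol; chair II (carboxyl equatorial, ethynyl axial): E = 0.45 kcal/mol.
ΔG = 0.94 kcal/mol between the two chairs.
K = exp(ΔG/RT) with R = 1.987×10⁻³ kcal mol⁻¹ K⁻¹ and T = 365 K gives K ≈ 3.65.
Fraction in the lower-energy chair = K/(K+1) = 78.5%.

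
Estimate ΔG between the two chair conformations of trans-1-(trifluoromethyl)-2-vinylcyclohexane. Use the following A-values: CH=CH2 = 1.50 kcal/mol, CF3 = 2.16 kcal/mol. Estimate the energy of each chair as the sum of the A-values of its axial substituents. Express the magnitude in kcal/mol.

3.66 kcal/mol

C1 and C2 have opposite parity, so for the trans isomer the two substituents are e,e in one chair and a,a in the other.
Chair I (vinyl axial, trifluoromethyl axial): E = 3.66 kcal/mol.
Chair II (vinyl equatorial, trifluoromethyl equatorial): E = 0.00 kcal/mol.
ΔE = 3.66 − 0.00 = 3.66 kcal/mol; chair II is more stable.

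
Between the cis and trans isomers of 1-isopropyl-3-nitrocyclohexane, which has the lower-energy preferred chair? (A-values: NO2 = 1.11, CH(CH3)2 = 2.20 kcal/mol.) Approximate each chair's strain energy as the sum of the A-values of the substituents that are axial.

cis

At 1,3 positions (parity same): cis → (e,e or a,a); trans → (a,e or e,a).
Best chair for cis: E = 0.00 kcal/mol; best chair for trans: E = 1.11 kcal/mol.
The cis isomer is lower by 1.11 kcal/mol.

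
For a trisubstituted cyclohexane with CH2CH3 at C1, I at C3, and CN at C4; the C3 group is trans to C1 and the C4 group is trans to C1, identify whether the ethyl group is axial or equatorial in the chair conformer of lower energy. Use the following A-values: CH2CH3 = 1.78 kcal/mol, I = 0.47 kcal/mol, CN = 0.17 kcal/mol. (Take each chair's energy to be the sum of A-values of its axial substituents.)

Chair I (ethyl axial, iodo equatorial, cyano axial): E = 1.95 kcal/mol.
Chair II (ethyl equatorial, iodo axial, cyano equatorial): E = 0.47 kcal/mol.
Chair II is the more stable (lower-energy) conformer, and in that chair the ethyl group is equatorial.

equatorial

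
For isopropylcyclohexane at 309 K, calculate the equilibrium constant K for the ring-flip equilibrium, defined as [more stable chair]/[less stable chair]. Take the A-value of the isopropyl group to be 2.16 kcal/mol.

K ≈ 33.7

One chair has the isopropyl group axial (E = 2.16 kcal/mol) and the other has it equatorial (E = 0).
ΔG = 2.16 kcal/mol between the two chairs.
K = exp(ΔG/RT) with R = 1.987×10⁻³ kcal mol⁻¹ K⁻¹ and T = 309 K gives K ≈ 33.7.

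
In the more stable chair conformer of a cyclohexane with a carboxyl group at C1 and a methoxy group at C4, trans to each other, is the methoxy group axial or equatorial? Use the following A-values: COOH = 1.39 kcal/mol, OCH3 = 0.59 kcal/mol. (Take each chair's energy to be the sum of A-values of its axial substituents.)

equatorial

C1 and C4 have opposite parity, so for the trans isomer the two substituents are e,e in one chair and a,a in the other.
Chair I (carboxyl axial, methoxy axial): E = 1.98 kcal/mol.
Chair II (carboxyl equatorial, methoxy equatorial): E = 0.00 kcal/mol.
Chair II is the more stable (lower-energy) conformer, and in that chair the methoxy group is equatorial.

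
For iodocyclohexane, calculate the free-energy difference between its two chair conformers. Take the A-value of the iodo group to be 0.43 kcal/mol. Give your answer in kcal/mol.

0.43 kcal/mol

A monosubstituted cyclohexane has one chair with the iodo group axial (E = A = 0.43 kcal/mol) and one with it equatorial (E = 0).
ΔE = 0.43 − 0 = 0.43 kcal/mol.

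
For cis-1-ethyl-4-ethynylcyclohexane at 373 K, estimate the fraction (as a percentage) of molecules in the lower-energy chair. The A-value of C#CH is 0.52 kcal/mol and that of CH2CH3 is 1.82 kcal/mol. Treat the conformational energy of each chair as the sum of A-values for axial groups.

C1 and C4 have opposite parity, so for the cis isomer the two substituents are one axial and one equatorial in each chair.
Chair I (ethynyl axial, ethyl equatorial): E = 0.52 kcal/mol; chair II (ethynyl equatorial, ethyl axial): E = 1.82 kcal/mol.
ΔG = 1.30 kcal/mol between the two chairs.
K = exp(ΔG/RT) with R = 1.987×10⁻³ kcal mol⁻¹ K⁻¹ and T = 373 K gives K ≈ 5.78.
Fraction in the lower-energy chair = K/(K+1) = 85.2%.

85.2%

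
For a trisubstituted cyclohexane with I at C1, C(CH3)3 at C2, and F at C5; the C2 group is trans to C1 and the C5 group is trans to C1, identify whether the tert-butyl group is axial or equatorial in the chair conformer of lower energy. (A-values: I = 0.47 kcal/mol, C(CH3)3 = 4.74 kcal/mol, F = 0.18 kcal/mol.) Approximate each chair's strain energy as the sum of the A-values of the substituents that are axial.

equatorial

Chair I (iodo axial, tert-butyl axial, fluoro equatorial): E = 5.21 kcal/mol.
Chair II (iodo equatorial, tert-butyl equatorial, fluoro axial): E = 0.18 kcal/mol.
Chair II is the more stable (lower-energy) conformer, and in that chair the tert-butyl group is equatorial.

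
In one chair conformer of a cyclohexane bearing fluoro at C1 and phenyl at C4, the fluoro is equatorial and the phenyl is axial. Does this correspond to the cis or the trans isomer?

C1 and C4 have opposite parity, so their axial bonds point in opposite directions.
With opposite-parity carbons, two substituents on the same face are one axial and one equatorial; opposite faces give both axial or both equatorial.
Here the groups are equatorial/axial → same face → cis.

cis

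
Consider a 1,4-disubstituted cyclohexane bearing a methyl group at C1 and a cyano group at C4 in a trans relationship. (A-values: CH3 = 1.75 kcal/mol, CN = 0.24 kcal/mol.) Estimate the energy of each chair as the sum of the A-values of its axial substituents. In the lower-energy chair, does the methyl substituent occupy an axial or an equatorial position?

C1 and C4 have opposite parity, so for the trans isomer the two substituents are e,e in one chair and a,a in the other.
Chair I (methyl axial, cyano axial): E = 1.99 kcal/mol.
Chair II (methyl equatorial, cyano equatorial): E = 0.00 kcal/mol.
Chair II is the more stable (lower-energy) conformer, and in that chair the methyl group is equatorial.

equatorial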